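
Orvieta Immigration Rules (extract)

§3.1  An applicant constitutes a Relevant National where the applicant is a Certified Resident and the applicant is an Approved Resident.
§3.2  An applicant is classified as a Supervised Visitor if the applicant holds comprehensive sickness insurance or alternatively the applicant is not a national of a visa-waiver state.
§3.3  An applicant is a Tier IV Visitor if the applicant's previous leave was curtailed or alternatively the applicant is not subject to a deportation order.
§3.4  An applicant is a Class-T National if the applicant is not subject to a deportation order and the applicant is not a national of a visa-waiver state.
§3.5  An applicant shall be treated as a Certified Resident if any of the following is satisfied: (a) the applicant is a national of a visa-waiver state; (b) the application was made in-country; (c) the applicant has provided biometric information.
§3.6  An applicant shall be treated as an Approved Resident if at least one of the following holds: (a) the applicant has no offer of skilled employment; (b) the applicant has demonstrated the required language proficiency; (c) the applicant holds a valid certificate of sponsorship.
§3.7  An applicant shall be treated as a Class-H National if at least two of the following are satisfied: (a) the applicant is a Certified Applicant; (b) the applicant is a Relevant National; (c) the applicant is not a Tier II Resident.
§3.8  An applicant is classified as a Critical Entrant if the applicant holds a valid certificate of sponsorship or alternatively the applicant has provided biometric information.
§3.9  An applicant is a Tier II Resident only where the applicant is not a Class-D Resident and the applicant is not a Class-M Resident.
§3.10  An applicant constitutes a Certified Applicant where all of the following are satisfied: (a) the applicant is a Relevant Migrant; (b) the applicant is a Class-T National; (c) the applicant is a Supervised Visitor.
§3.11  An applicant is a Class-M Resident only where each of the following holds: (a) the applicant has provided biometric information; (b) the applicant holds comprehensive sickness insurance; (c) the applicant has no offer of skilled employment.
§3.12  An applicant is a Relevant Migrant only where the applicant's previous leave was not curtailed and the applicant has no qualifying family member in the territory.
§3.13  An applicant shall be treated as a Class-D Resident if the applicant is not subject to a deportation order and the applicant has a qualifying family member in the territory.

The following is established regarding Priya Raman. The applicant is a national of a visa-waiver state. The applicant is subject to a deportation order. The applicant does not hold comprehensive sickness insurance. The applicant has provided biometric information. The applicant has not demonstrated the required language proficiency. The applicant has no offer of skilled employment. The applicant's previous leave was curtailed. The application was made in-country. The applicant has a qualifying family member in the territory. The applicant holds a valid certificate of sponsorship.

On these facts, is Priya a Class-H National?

§3.12 — Relevant Migrant: [the applicant's previous leave was not curtailed? no] AND [the applicant has no qualifying family member in the territory? no] → not satisfied.
§3.4 — Class-T National: [the applicant is not subject to a deportation order? no] AND [the applicant is not a national of a visa-waiver state? no] → not satisfied.
§3.2 — Supervised Visitor: [the applicant holds comprehensive sickness insurance? no] OR [the applicant is not a national of a visa-waiver state? no] → not satisfied.
§3.10 — Certified Applicant: [Relevant Migrant (§3.12)? no] AND [Class-T National (§3.4)? no] AND [Supervised Visitor (§3.2)? no] → not satisfied.
§3.5 — Certified Resident: [the applicant is a national of a visa-waiver state? yes] OR [the application was made in-country? yes] OR [the applicant has provided biometric information? yes] → satisfied.
§3.6 — Approved Resident: [the applicant has no offer of skilled employment? yes] OR [the applicant has demonstrated the required language proficiency? no] OR [the applicant holds a valid certificate of sponsorship? yes] → satisfied.
§3.1 — Relevant National: [Certified Resident (§3.5)? yes] AND [Approved Resident (§3.6)? yes] → satisfied.
§3.13 — Class-D Resident: [the applicant is not subject to a deportation order? no] AND [the applicant has a qualifying family member in the territory? yes] → not satisfied.
§3.11 — Class-M Resident: [the applicant has provided biometric information? yes] AND [the applicant holds comprehensive sickness insurance? no] AND [the applicant has no offer of skilled employment? yes] → not satisfied.
§3.9 — Tier II Resident: [not a Class-D Resident (§3.13)? yes] AND [not a Class-M Resident (§3.11)? yes] → satisfied.
§3.7 — Class-H National: Certified Applicant (§3.10)? no; Relevant National (§3.1)? yes; not a Tier II Resident (§3.9)? no — 1 of 3 hold (need ≥2) → not satisfied.

No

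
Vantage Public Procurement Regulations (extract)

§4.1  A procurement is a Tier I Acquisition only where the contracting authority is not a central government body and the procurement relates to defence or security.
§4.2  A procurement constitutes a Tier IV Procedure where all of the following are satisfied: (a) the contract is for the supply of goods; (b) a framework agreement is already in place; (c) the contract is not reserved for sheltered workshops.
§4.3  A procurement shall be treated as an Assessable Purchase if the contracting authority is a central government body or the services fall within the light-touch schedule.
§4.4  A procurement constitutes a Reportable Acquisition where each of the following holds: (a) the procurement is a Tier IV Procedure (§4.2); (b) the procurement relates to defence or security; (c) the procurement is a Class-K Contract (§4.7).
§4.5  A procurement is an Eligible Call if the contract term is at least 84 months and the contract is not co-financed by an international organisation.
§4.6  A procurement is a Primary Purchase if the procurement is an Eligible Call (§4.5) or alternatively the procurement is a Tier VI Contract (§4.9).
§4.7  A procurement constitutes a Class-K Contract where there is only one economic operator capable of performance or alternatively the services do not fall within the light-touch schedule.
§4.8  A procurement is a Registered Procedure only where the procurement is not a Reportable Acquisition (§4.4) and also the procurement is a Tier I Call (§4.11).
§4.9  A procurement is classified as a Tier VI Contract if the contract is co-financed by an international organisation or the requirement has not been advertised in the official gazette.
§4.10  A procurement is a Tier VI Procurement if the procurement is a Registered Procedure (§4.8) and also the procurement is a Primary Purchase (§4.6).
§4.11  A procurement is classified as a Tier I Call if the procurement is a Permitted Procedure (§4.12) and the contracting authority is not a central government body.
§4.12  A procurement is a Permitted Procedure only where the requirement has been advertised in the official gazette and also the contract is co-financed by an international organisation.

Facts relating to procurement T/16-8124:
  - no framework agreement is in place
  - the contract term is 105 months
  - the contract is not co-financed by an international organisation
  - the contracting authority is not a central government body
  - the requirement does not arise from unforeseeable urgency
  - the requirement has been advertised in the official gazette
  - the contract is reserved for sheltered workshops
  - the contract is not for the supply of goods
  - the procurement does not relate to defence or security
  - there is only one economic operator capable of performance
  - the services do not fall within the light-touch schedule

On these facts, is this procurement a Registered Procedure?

§4.2 — Tier IV Procedure: [the contract is for the supply of goods? no] AND [a framework agreement is already in place? no] AND [the contract is not reserved for sheltered workshops? no] → not satisfied.
§4.7 — Class-K Contract: [there is only one economic operator capable of performance? yes] OR [the services do not fall within the light-touch schedule? yes] → satisfied.
§4.4 — Reportable Acquisition: [Tier IV Procedure (§4.2)? no] AND [the procurement relates to defence or security? no] AND [Class-K Contract (§4.7)? yes] → not satisfied.
§4.12 — Permitted Procedure: [the requirement has been advertised in the official gazette? yes] AND [the contract is co-financed by an international organisation? no] → not satisfied.
§4.11 — Tier I Call: [Permitted Procedure (§4.12)? no] AND [the contracting authority is not a central government body? yes] → not satisfied.
§4.8 — Registered Procedure: [not a Reportable Acquisition (§4.4)? yes] AND [Tier I Call (§4.11)? no] → not satisfied.

No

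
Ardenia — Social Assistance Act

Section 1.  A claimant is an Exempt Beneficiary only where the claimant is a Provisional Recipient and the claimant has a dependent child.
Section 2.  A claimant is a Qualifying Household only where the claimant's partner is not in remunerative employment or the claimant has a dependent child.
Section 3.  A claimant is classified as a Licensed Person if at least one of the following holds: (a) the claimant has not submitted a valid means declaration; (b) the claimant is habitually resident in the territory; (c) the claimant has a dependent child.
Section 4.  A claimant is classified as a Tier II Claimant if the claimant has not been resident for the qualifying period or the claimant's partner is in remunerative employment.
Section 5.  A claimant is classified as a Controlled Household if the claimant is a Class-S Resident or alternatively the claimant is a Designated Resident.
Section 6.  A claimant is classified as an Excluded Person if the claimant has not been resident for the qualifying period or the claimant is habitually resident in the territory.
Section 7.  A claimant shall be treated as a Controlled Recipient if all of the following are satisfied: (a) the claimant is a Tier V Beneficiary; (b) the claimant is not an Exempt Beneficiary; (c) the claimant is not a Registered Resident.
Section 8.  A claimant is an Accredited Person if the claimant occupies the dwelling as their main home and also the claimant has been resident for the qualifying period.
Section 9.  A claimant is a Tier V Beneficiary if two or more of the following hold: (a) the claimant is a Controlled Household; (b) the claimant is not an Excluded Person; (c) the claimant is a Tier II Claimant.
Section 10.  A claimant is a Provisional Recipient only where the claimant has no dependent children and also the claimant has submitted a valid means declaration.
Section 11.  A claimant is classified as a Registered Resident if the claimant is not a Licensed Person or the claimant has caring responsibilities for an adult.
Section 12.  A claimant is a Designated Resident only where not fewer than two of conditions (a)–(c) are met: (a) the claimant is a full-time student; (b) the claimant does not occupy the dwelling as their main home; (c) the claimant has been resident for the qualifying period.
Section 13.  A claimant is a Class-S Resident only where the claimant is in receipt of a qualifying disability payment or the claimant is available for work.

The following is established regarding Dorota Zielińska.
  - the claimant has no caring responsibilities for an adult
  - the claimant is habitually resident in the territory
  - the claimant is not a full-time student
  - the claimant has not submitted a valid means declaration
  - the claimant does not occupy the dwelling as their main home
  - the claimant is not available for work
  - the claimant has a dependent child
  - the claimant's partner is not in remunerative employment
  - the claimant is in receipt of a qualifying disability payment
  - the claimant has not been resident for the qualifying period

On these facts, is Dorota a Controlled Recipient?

Yes

Under section 13: the claimant is in receipt of a qualifying disability payment? yes; or the claimant is available for work? no. So the claimant is a Class-S Resident.
Under section 12: the claimant is a full-time student? no; the claimant does not occupy the dwelling as their main home? yes; the claimant has been resident for the qualifying period? no — 1 of 3 hold (need ≥2) → not satisfied.
Under section 5: Class-S Resident (section 13)? yes; or Designated Resident (section 12)? no. So the claimant is a Controlled Household.
Under section 6: the claimant has not been resident for the qualifying period? yes; or the claimant is habitually resident in the territory? yes. So the claimant is an Excluded Person.
Under section 4: the claimant has not been resident for the qualifying period? yes; or the claimant's partner is in remunerative employment? no. So the claimant is a Tier II Claimant.
Under section 9: Controlled Household (section 5)? yes; not an Excluded Person (section 6)? no; Tier II Claimant (section 4)? yes — 2 of 3 hold (need ≥2) → satisfied.
Under section 10: the claimant has no dependent children? no; and the claimant has submitted a valid means declaration? no. So the claimant is not a Provisional Recipient.
Under section 1: Provisional Recipient (section 10)? no; and the claimant has a dependent child? yes. So the claimant is not an Exempt Beneficiary.
Under section 3: the claimant has not submitted a valid means declaration? yes; or the claimant is habitually resident in the territory? yes; or the claimant has a dependent child? yes. So the claimant is a Licensed Person.
Under section 11: not a Licensed Person (section 3)? no; or the claimant has caring responsibilities for an adult? no. So the claimant is not a Registered Resident.
Under section 7: Tier V Beneficiary (section 9)? yes; and not an Exempt Beneficiary (section 1)? yes; and not a Registered Resident (section 11)? yes. So the claimant is a Controlled Recipient.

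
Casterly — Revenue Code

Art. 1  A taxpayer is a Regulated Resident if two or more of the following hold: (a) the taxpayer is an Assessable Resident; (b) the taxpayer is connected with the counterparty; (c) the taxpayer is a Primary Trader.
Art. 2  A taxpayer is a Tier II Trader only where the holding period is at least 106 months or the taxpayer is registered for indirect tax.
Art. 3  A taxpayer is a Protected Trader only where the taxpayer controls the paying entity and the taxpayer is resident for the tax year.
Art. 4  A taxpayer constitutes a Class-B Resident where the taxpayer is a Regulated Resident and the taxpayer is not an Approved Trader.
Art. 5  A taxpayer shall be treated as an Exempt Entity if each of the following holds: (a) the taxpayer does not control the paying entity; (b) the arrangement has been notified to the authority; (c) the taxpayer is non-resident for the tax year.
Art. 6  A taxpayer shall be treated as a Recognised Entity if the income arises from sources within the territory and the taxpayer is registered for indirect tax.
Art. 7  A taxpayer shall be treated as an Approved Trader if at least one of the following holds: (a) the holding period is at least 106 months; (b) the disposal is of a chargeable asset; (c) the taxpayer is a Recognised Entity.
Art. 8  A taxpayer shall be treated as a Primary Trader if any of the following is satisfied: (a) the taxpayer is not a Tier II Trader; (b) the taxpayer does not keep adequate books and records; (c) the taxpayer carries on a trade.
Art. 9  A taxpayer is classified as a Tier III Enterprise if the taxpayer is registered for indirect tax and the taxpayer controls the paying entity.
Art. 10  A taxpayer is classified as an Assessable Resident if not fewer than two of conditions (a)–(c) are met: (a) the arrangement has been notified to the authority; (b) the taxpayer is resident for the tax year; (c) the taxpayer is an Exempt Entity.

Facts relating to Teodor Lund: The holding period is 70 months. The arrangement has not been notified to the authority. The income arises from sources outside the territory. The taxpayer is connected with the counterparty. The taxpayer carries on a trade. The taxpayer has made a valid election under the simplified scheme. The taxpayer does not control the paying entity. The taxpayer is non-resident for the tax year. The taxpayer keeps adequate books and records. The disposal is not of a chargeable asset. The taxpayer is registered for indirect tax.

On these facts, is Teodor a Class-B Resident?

article 5 — Exempt Entity: [the taxpayer does not control the paying entity? yes] AND [the arrangement has been notified to the authority? no] AND [the taxpayer is non-resident for the tax year? yes] → not satisfied.
article 10 — Assessable Resident: the arrangement has been notified to the authority? no; the taxpayer is resident for the tax year? no; Exempt Entity (article 5)? no — 0 of 3 hold (need ≥2) → not satisfied.
article 2 — Tier II Trader: [holding period: 70 months ≥ 106 months? no] OR [the taxpayer is registered for indirect tax? yes] → satisfied.
article 8 — Primary Trader: [not a Tier II Trader (article 2)? no] OR [the taxpayer does not keep adequate books and records? no] OR [the taxpayer carries on a trade? yes] → satisfied.
article 1 — Regulated Resident: Assessable Resident (article 10)? no; the taxpayer is connected with the counterparty? yes; Primary Trader (article 8)? yes — 2 of 3 hold (need ≥2) → satisfied.
article 6 — Recognised Entity: [the income arises from sources within the territory? no] AND [the taxpayer is registered for indirect tax? yes] → not satisfied.
article 7 — Approved Trader: [holding period: 70 months ≥ 106 months? no] OR [the disposal is of a chargeable asset? no] OR [Recognised Entity (article 6)? no] → not satisfied.
article 4 — Class-B Resident: [Regulated Resident (article 1)? yes] AND [not an Approved Trader (article 7)? yes] → satisfied.

Yes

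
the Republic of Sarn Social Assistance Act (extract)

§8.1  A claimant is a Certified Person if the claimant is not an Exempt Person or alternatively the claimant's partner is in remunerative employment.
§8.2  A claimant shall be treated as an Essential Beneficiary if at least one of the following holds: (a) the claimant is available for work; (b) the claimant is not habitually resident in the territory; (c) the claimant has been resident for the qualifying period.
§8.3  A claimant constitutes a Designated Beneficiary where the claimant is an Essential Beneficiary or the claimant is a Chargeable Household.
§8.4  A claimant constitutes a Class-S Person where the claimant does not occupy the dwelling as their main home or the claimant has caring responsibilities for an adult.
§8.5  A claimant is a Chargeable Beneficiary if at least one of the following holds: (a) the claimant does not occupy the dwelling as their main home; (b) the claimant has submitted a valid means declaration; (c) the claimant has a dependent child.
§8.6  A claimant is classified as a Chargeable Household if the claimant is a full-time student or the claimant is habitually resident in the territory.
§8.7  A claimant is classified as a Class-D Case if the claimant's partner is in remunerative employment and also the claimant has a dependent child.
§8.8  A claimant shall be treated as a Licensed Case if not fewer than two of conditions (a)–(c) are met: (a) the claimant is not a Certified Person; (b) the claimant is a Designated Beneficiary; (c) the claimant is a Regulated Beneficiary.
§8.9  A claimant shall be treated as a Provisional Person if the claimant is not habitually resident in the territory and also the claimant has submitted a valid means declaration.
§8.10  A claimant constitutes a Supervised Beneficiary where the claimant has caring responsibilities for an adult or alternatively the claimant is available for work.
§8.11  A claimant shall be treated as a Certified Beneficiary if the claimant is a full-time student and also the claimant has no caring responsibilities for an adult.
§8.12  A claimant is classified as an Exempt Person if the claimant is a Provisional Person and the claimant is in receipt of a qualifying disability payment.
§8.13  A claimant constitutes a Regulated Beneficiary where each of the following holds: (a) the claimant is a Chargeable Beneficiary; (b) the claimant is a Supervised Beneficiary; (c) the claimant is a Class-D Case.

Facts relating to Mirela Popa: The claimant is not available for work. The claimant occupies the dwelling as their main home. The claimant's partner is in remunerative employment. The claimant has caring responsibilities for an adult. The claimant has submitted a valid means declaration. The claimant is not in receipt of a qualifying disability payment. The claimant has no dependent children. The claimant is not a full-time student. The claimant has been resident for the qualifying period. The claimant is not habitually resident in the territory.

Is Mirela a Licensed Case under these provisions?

§8.9 — Provisional Person: [the claimant is not habitually resident in the territory? yes] AND [the claimant has submitted a valid means declaration? yes] → satisfied.
§8.12 — Exempt Person: [Provisional Person (§8.9)? yes] AND [the claimant is in receipt of a qualifying disability payment? no] → not satisfied.
§8.1 — Certified Person: [not an Exempt Person (§8.12)? yes] OR [the claimant's partner is in remunerative employment? yes] → satisfied.
§8.2 — Essential Beneficiary: [the claimant is available for work? no] OR [the claimant is not habitually resident in the territory? yes] OR [the claimant has been resident for the qualifying period? yes] → satisfied.
§8.6 — Chargeable Household: [the claimant is a full-time student? no] OR [the claimant is habitually resident in the territory? no] → not satisfied.
§8.3 — Designated Beneficiary: [Essential Beneficiary (§8.2)? yes] OR [Chargeable Household (§8.6)? no] → satisfied.
§8.5 — Chargeable Beneficiary: [the claimant does not occupy the dwelling as their main home? no] OR [the claimant has submitted a valid means declaration? yes] OR [the claimant has a dependent child? no] → satisfied.
§8.10 — Supervised Beneficiary: [the claimant has caring responsibilities for an adult? yes] OR [the claimant is available for work? no] → satisfied.
§8.7 — Class-D Case: [the claimant's partner is in remunerative employment? yes] AND [the claimant has a dependent child? no] → not satisfied.
§8.13 — Regulated Beneficiary: [Chargeable Beneficiary (§8.5)? yes] AND [Supervised Beneficiary (§8.10)? yes] AND [Class-D Case (§8.7)? no] → not satisfied.
§8.8 — Licensed Case: not a Certified Person (§8.1)? no; Designated Beneficiary (§8.3)? yes; Regulated Beneficiary (§8.13)? no — 1 of 3 hold (need ≥2) → not satisfied.

No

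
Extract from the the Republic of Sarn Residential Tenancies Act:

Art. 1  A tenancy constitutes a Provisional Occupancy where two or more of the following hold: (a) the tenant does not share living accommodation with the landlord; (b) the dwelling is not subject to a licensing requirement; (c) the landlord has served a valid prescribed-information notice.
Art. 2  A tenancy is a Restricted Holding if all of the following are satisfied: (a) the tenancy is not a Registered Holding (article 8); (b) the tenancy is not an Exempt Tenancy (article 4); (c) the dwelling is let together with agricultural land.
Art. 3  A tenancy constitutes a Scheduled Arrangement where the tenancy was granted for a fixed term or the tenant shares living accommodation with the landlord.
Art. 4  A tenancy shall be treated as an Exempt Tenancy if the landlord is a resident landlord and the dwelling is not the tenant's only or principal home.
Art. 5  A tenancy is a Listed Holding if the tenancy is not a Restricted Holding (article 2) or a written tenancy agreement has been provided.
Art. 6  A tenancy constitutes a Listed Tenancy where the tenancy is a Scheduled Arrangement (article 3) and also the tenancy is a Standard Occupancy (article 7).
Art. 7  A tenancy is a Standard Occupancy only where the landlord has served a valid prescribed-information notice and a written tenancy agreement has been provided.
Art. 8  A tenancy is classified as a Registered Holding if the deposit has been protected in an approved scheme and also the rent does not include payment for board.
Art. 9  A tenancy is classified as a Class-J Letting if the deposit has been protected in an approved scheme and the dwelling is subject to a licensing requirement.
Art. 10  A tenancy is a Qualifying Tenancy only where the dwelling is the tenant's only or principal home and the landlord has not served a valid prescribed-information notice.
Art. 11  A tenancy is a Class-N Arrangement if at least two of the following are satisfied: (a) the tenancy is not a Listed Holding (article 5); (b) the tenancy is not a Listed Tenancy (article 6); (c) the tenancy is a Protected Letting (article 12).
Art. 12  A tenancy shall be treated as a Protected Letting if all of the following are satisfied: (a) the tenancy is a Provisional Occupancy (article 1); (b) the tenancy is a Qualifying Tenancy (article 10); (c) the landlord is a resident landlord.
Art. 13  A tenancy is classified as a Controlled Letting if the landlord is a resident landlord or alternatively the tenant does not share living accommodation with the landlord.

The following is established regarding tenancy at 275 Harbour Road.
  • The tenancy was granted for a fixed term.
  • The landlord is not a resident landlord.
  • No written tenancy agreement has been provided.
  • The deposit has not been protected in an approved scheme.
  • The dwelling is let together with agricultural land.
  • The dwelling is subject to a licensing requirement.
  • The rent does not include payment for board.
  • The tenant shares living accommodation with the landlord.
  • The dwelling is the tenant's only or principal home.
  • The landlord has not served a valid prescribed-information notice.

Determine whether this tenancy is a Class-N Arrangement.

article 8 — Registered Holding: [the deposit has been protected in an approved scheme? no] AND [the rent does not include payment for board? yes] → not satisfied.
article 4 — Exempt Tenancy: [the landlord is a resident landlord? no] AND [the dwelling is not the tenant's only or principal home? no] → not satisfied.
article 2 — Restricted Holding: [not a Registered Holding (article 8)? yes] AND [not an Exempt Tenancy (article 4)? yes] AND [the dwelling is let together with agricultural land? yes] → satisfied.
article 5 — Listed Holding: [not a Restricted Holding (article 2)? no] OR [a written tenancy agreement has been provided? no] → not satisfied.
article 3 — Scheduled Arrangement: [the tenancy was granted for a fixed term? yes] OR [the tenant shares living accommodation with the landlord? yes] → satisfied.
article 7 — Standard Occupancy: [the landlord has served a valid prescribed-information notice? no] AND [a written tenancy agreement has been provided? no] → not satisfied.
article 6 — Listed Tenancy: [Scheduled Arrangement (article 3)? yes] AND [Standard Occupancy (article 7)? no] → not satisfied.
article 1 — Provisional Occupancy: the tenant does not share living accommodation with the landlord? no; the dwelling is not subject to a licensing requirement? no; the landlord has served a valid prescribed-information notice? no — 0 of 3 hold (need ≥2) → not satisfied.
article 10 — Qualifying Tenancy: [the dwelling is the tenant's only or principal home? yes] AND [the landlord has not served a valid prescribed-information notice? yes] → satisfied.
article 12 — Protected Letting: [Provisional Occupancy (article 1)? no] AND [Qualifying Tenancy (article 10)? yes] AND [the landlord is a resident landlord? no] → not satisfied.
article 11 — Class-N Arrangement: not a Listed Holding (article 5)? yes; not a Listed Tenancy (article 6)? yes; Protected Letting (article 12)? no — 2 of 3 hold (need ≥2) → satisfied.

Yes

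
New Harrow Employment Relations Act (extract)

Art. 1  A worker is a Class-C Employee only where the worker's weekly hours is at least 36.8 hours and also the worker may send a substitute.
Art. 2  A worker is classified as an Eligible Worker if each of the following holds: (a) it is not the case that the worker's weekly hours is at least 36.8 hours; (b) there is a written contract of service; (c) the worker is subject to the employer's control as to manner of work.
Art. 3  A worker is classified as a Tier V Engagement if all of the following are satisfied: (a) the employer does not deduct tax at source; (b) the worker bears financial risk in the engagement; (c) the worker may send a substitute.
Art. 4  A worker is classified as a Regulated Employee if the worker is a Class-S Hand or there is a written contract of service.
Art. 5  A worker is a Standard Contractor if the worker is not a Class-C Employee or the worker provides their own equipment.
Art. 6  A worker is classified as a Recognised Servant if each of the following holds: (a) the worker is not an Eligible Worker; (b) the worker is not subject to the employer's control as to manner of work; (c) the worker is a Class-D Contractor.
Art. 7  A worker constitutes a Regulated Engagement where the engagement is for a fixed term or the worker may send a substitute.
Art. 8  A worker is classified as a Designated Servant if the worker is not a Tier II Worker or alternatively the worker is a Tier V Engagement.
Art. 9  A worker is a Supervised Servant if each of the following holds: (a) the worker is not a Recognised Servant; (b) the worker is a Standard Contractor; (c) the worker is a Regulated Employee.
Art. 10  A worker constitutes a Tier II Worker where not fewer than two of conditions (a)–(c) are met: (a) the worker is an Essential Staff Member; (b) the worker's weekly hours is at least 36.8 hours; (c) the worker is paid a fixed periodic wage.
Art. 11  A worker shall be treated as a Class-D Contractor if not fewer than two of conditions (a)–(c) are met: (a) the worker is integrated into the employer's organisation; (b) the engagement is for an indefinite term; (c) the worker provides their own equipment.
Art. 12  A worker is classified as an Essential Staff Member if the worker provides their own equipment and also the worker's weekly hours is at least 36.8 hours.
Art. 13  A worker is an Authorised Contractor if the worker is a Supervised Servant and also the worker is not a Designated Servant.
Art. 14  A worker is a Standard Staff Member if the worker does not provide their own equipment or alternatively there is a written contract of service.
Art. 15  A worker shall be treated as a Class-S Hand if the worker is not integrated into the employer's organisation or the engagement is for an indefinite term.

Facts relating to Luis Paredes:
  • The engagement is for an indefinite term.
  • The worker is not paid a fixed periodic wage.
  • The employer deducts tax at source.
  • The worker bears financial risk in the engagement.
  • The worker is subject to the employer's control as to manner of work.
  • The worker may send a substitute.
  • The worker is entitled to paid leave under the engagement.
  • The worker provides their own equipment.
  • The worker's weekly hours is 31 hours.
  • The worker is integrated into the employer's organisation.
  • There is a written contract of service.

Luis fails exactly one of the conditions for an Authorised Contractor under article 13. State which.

article 2 — Eligible Worker: [worker's weekly hours: 31 hours ≥ 36.8 hours? no, so negated condition yes] AND [there is a written contract of service? yes] AND [the worker is subject to the employer's control as to manner of work? yes] → satisfied.
article 11 — Class-D Contractor: the worker is integrated into the employer's organisation? yes; the engagement is for an indefinite term? yes; the worker provides their own equipment? yes — 3 of 3 hold (need ≥2) → satisfied.
article 6 — Recognised Servant: [not an Eligible Worker (article 2)? no] AND [the worker is not subject to the employer's control as to manner of work? no] AND [Class-D Contractor (article 11)? yes] → not satisfied.
article 1 — Class-C Employee: [worker's weekly hours: 31 hours ≥ 36.8 hours? no] AND [the worker may send a substitute? yes] → not satisfied.
article 5 — Standard Contractor: [not a Class-C Employee (article 1)? yes] OR [the worker provides their own equipment? yes] → satisfied.
article 15 — Class-S Hand: [the worker is not integrated into the employer's organisation? no] OR [the engagement is for an indefinite term? yes] → satisfied.
article 4 — Regulated Employee: [Class-S Hand (article 15)? yes] OR [there is a written contract of service? yes] → satisfied.
article 9 — Supervised Servant: [not a Recognised Servant (article 6)? yes] AND [Standard Contractor (article 5)? yes] AND [Regulated Employee (article 4)? yes] → satisfied.
article 12 — Essential Staff Member: [the worker provides their own equipment? yes] AND [worker's weekly hours: 31 hours ≥ 36.8 hours? no] → not satisfied.
article 10 — Tier II Worker: Essential Staff Member (article 12)? no; worker's weekly hours: 31 hours ≥ 36.8 hours? no; the worker is paid a fixed periodic wage? no — 0 of 3 hold (need ≥2) → not satisfied.
article 3 — Tier V Engagement: [the employer does not deduct tax at source? no] AND [the worker bears financial risk in the engagement? yes] AND [the worker may send a substitute? yes] → not satisfied.
article 8 — Designated Servant: [not a Tier II Worker (article 10)? yes] OR [Tier V Engagement (article 3)? no] → satisfied.
article 13 — Authorised Contractor: [Supervised Servant (article 9)? yes] AND [not a Designated Servant (article 8)? no] → not satisfied.

Designated Servant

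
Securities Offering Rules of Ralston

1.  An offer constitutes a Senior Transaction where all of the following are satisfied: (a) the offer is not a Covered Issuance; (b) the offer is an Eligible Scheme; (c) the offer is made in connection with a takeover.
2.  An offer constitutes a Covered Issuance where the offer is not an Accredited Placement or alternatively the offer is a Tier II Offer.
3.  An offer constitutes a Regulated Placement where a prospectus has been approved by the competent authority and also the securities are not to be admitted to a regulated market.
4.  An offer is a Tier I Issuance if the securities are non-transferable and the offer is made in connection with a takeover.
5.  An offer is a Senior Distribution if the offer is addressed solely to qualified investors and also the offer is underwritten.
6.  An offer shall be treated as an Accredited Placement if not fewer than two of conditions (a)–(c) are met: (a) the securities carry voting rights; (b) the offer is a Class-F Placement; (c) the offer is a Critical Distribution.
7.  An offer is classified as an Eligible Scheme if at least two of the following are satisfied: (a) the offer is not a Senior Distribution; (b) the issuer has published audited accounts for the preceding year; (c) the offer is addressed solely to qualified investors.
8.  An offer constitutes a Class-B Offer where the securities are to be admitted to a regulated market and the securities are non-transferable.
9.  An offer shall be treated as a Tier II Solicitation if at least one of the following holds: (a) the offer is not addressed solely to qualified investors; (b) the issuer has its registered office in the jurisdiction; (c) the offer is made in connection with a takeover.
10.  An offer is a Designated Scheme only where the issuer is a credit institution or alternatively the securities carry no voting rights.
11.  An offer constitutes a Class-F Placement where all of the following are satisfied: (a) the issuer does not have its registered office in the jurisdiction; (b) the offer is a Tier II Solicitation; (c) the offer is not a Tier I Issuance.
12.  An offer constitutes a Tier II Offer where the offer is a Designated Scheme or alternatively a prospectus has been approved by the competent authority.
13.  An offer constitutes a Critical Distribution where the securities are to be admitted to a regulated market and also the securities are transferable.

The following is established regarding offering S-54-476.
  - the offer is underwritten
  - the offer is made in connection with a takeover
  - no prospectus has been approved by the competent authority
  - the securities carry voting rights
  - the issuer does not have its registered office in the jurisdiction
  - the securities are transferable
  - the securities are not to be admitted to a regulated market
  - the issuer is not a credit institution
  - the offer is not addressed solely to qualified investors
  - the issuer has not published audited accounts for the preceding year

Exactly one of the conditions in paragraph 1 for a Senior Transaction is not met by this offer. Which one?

paragraph 9 — Tier II Solicitation: [the offer is not addressed solely to qualified investors? yes] OR [the issuer has its registered office in the jurisdiction? no] OR [the offer is made in connection with a takeover? yes] → satisfied.
paragraph 4 — Tier I Issuance: [the securities are non-transferable? no] AND [the offer is made in connection with a takeover? yes] → not satisfied.
paragraph 11 — Class-F Placement: [the issuer does not have its registered office in the jurisdiction? yes] AND [Tier II Solicitation (paragraph 9)? yes] AND [not a Tier I Issuance (paragraph 4)? yes] → satisfied.
paragraph 13 — Critical Distribution: [the securities are to be admitted to a regulated market? no] AND [the securities are transferable? yes] → not satisfied.
paragraph 6 — Accredited Placement: the securities carry voting rights? yes; Class-F Placement (paragraph 11)? yes; Critical Distribution (paragraph 13)? no — 2 of 3 hold (need ≥2) → satisfied.
paragraph 10 — Designated Scheme: [the issuer is a credit institution? no] OR [the securities carry no voting rights? no] → not satisfied.
paragraph 12 — Tier II Offer: [Designated Scheme (paragraph 10)? no] OR [a prospectus has been approved by the competent authority? no] → not satisfied.
paragraph 2 — Covered Issuance: [not an Accredited Placement (paragraph 6)? no] OR [Tier II Offer (paragraph 12)? no] → not satisfied.
paragraph 5 — Senior Distribution: [the offer is addressed solely to qualified investors? no] AND [the offer is underwritten? yes] → not satisfied.
paragraph 7 — Eligible Scheme: not a Senior Distribution (paragraph 5)? yes; the issuer has published audited accounts for the preceding year? no; the offer is addressed solely to qualified investors? no — 1 of 3 hold (need ≥2) → not satisfied.
paragraph 1 — Senior Transaction: [not a Covered Issuance (paragraph 2)? yes] AND [Eligible Scheme (paragraph 7)? no] AND [the offer is made in connection with a takeover? yes] → not satisfied.

Eligible Scheme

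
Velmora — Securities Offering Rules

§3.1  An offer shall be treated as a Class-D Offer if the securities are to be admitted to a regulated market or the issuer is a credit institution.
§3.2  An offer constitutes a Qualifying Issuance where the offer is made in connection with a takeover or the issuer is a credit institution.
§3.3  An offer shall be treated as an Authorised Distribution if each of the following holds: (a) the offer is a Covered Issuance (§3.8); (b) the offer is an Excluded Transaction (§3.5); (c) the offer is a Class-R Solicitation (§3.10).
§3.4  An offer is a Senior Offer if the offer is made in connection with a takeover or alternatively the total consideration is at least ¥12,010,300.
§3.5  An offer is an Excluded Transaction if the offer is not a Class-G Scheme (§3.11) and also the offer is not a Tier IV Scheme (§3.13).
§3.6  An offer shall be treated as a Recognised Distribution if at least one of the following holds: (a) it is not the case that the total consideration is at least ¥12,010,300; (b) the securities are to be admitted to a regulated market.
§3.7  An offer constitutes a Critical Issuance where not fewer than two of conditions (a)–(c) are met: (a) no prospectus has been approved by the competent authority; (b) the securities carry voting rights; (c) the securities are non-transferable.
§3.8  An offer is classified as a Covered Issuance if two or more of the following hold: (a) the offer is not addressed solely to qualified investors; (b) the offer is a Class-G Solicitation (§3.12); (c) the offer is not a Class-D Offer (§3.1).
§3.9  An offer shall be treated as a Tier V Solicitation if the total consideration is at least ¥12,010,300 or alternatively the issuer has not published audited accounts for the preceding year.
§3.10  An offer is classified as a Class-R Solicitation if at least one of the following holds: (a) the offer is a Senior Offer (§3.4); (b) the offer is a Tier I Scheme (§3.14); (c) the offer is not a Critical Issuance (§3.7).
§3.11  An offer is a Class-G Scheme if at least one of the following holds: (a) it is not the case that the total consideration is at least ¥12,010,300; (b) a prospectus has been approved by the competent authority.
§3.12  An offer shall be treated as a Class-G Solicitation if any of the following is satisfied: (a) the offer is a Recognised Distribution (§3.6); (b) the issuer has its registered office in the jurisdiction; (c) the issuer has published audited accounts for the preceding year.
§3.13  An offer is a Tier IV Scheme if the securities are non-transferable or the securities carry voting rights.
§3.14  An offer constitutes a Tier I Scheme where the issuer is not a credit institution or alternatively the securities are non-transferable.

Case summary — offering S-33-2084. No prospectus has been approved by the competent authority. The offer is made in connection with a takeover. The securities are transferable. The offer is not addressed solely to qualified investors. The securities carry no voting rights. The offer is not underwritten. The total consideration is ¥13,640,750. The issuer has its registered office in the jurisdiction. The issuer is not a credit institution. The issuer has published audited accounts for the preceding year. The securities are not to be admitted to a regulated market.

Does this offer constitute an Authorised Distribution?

§3.6 — Recognised Distribution: [total consideration: ¥13,640,750 ≥ ¥12,010,300? yes, so negated condition no] OR [the securities are to be admitted to a regulated market? no] → not satisfied.
§3.12 — Class-G Solicitation: [Recognised Distribution (§3.6)? no] OR [the issuer has its registered office in the jurisdiction? yes] OR [the issuer has published audited accounts for the preceding year? yes] → satisfied.
§3.1 — Class-D Offer: [the securities are to be admitted to a regulated market? no] OR [the issuer is a credit institution? no] → not satisfied.
§3.8 — Covered Issuance: the offer is not addressed solely to qualified investors? yes; Class-G Solicitation (§3.12)? yes; not a Class-D Offer (§3.1)? yes — 3 of 3 hold (need ≥2) → satisfied.
§3.11 — Class-G Scheme: [total consideration: ¥13,640,750 ≥ ¥12,010,300? yes, so negated condition no] OR [a prospectus has been approved by the competent authority? no] → not satisfied.
§3.13 — Tier IV Scheme: [the securities are non-transferable? no] OR [the securities carry voting rights? no] → not satisfied.
§3.5 — Excluded Transaction: [not a Class-G Scheme (§3.11)? yes] AND [not a Tier IV Scheme (§3.13)? yes] → satisfied.
§3.4 — Senior Offer: [the offer is made in connection with a takeover? yes] OR [total consideration: ¥13,640,750 ≥ ¥12,010,300? yes] → satisfied.
§3.14 — Tier I Scheme: [the issuer is not a credit institution? yes] OR [the securities are non-transferable? no] → satisfied.
§3.7 — Critical Issuance: no prospectus has been approved by the competent authority? yes; the securities carry voting rights? no; the securities are non-transferable? no — 1 of 3 hold (need ≥2) → not satisfied.
§3.10 — Class-R Solicitation: [Senior Offer (§3.4)? yes] OR [Tier I Scheme (§3.14)? yes] OR [not a Critical Issuance (§3.7)? yes] → satisfied.
§3.3 — Authorised Distribution: [Covered Issuance (§3.8)? yes] AND [Excluded Transaction (§3.5)? yes] AND [Class-R Solicitation (§3.10)? yes] → satisfied.

Yes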